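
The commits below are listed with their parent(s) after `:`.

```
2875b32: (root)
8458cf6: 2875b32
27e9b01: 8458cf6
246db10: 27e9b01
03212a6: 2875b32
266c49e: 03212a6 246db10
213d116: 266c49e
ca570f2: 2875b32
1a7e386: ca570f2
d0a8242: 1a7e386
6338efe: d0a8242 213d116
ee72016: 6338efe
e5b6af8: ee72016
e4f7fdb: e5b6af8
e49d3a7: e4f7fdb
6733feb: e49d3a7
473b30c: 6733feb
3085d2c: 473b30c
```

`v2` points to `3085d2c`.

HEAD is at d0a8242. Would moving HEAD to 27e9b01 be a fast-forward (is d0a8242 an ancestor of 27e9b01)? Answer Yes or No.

No

A fast-forward from d0a8242 to 27e9b01 is possible iff d0a8242 is an ancestor of 27e9b01.
Ancestors of 27e9b01: {27e9b01, 2875b32, 8458cf6}.
d0a8242 is not among them, so fast-forward is not possible.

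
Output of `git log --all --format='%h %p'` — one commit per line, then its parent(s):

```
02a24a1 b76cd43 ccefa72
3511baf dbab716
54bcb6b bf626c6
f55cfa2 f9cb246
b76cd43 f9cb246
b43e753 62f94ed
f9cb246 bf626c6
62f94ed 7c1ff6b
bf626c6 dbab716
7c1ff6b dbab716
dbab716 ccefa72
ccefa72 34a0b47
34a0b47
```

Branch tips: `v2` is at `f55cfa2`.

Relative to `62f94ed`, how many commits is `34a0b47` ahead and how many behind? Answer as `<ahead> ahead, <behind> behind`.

Reachable from 34a0b47: {34a0b47}.
Reachable from 62f94ed: {34a0b47, 62f94ed, 7c1ff6b, ccefa72, dbab716}.
Only in 34a0b47's history (ahead): {} — 0.
Only in 62f94ed's history (behind): {62f94ed, 7c1ff6b, ccefa72, dbab716} — 4.

0 ahead, 4 behind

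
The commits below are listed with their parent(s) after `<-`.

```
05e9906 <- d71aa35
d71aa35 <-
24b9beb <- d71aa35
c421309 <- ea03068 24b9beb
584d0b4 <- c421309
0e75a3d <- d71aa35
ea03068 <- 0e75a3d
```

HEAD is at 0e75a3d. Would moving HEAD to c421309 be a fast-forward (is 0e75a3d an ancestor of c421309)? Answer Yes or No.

Yes

A fast-forward from 0e75a3d to c421309 is possible iff 0e75a3d is an ancestor of c421309.
Ancestors of c421309: {0e75a3d, 24b9beb, c421309, d71aa35, ea03068}.
0e75a3d is among them, so fast-forward is possible.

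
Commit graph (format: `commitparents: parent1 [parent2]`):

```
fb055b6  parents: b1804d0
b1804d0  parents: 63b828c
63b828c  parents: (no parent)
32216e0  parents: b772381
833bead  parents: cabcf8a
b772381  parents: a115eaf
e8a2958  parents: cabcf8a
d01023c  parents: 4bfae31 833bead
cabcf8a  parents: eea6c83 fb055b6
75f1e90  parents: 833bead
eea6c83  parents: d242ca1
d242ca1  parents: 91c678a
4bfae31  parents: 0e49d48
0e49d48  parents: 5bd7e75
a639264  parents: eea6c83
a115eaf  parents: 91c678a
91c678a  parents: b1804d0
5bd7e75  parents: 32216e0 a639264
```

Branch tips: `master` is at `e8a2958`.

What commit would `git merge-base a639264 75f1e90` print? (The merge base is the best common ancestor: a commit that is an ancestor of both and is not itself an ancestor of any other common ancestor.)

eea6c83

Ancestors of a639264: {63b828c, 91c678a, a639264, b1804d0, d242ca1, eea6c83}.
Ancestors of 75f1e90: {63b828c, 75f1e90, 833bead, 91c678a, b1804d0, cabcf8a, d242ca1, eea6c83, fb055b6}.
Common ancestors: {63b828c, 91c678a, b1804d0, d242ca1, eea6c83}.
Among these, eea6c83 is not an ancestor of any other common ancestor — it is the merge base.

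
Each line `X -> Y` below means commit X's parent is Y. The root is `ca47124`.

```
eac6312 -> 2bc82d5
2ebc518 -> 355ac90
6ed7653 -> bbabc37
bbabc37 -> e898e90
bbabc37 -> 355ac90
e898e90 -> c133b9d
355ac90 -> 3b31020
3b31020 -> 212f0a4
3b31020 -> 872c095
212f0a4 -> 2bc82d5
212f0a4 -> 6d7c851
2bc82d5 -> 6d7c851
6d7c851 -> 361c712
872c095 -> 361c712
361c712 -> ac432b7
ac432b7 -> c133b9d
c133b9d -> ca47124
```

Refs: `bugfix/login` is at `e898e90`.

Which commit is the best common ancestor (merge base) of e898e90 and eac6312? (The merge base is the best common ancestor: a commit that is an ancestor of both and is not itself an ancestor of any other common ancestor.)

c133b9d

Ancestors of e898e90: {c133b9d, ca47124, e898e90}.
Ancestors of eac6312: {2bc82d5, 361c712, 6d7c851, ac432b7, c133b9d, ca47124, eac6312}.
Common ancestors: {c133b9d, ca47124}.
Among these, c133b9d is not an ancestor of any other common ancestor — it is the merge base.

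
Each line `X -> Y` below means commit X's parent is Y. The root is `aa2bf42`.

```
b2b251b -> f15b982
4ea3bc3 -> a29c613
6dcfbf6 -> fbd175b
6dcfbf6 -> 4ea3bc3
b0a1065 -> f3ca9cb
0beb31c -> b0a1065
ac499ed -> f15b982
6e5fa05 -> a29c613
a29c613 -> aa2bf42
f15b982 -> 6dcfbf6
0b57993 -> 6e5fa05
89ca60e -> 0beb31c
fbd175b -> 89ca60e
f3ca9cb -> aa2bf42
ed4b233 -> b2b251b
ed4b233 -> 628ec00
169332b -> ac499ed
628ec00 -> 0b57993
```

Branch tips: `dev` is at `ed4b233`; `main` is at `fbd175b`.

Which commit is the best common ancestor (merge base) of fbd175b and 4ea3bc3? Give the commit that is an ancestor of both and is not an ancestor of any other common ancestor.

Ancestors of fbd175b: {0beb31c, 89ca60e, aa2bf42, b0a1065, f3ca9cb, fbd175b}.
Ancestors of 4ea3bc3: {4ea3bc3, a29c613, aa2bf42}.
Common ancestors: {aa2bf42}.
The only common ancestor is aa2bf42, so it is the merge base.

aa2bf42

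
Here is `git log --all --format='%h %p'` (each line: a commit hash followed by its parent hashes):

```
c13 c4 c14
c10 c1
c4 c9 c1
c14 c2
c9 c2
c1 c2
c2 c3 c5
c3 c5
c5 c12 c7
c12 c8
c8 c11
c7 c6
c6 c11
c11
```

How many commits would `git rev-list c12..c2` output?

Reachable from c2: {c11, c12, c2, c3, c5, c6, c7, c8}.
Reachable from c12: {c11, c12, c8}.
In c2's history but not c12's: {c2, c3, c5, c6, c7} — 5 commits.

5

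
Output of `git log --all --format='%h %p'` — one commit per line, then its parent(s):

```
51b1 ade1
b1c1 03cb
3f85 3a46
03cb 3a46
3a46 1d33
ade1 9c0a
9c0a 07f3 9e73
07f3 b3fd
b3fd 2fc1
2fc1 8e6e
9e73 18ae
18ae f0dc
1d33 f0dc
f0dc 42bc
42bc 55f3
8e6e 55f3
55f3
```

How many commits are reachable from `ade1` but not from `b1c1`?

Reachable from ade1: {07f3, 18ae, 2fc1, 42bc, 55f3, 8e6e, 9c0a, 9e73, ade1, b3fd, f0dc}.
Reachable from b1c1: {03cb, 1d33, 3a46, 42bc, 55f3, b1c1, f0dc}.
In ade1's history but not b1c1's: {07f3, 18ae, 2fc1, 8e6e, 9c0a, 9e73, ade1, b3fd} — 8 commits.

8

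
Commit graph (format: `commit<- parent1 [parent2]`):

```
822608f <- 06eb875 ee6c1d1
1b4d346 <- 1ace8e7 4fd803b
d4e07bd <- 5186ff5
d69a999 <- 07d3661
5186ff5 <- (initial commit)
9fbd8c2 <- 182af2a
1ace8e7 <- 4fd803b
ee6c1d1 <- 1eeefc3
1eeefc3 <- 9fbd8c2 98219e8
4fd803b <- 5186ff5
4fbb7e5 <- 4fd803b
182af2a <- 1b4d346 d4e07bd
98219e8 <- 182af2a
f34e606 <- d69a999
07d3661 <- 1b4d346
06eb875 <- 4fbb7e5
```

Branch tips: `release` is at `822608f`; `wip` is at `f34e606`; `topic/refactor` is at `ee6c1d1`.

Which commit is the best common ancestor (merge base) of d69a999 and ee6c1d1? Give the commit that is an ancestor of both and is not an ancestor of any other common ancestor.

1b4d346

Ancestors of d69a999: {07d3661, 1ace8e7, 1b4d346, 4fd803b, 5186ff5, d69a999}.
Ancestors of ee6c1d1: {182af2a, 1ace8e7, 1b4d346, 1eeefc3, 4fd803b, 5186ff5, 98219e8, 9fbd8c2, d4e07bd, ee6c1d1}.
Common ancestors: {1ace8e7, 1b4d346, 4fd803b, 5186ff5}.
Among these, 1b4d346 is not an ancestor of any other common ancestor — it is the merge base.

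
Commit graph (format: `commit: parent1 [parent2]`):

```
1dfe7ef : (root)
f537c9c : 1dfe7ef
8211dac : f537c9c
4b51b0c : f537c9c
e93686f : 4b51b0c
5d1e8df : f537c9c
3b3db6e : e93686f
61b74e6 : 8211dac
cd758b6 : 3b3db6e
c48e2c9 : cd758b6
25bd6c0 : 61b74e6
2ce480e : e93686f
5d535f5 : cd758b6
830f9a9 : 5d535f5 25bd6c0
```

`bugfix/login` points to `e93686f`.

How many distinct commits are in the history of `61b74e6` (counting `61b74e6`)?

4

Walking parent pointers from 61b74e6: reachable set = {1dfe7ef, 61b74e6, 8211dac, f537c9c}.
That is 4 commits.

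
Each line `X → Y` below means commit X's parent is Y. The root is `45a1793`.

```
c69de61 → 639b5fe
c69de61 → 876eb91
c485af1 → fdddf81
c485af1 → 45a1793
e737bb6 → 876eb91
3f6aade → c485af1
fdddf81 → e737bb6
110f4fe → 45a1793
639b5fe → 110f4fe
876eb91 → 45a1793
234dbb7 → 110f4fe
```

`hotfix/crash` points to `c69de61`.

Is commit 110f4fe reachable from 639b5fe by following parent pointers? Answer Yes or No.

Yes

Ancestors of 639b5fe (commits reachable by following parents): {110f4fe, 45a1793, 639b5fe}.
110f4fe is in that set, so it is an ancestor of 639b5fe.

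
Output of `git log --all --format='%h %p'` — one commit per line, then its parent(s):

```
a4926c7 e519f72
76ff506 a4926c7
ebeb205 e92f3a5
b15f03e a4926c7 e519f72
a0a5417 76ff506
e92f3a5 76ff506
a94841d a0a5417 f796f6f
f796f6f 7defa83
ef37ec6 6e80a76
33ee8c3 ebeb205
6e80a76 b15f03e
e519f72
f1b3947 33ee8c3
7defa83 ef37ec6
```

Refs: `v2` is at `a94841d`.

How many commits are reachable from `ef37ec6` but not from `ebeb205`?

3

Reachable from ef37ec6: {6e80a76, a4926c7, b15f03e, e519f72, ef37ec6}.
Reachable from ebeb205: {76ff506, a4926c7, e519f72, e92f3a5, ebeb205}.
In ef37ec6's history but not ebeb205's: {6e80a76, b15f03e, ef37ec6} — 3 commits.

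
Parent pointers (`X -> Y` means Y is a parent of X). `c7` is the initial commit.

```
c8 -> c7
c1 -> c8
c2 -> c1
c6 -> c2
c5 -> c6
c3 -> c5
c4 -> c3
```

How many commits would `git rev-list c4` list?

8

Walking parent pointers from c4: reachable set = {c1, c2, c3, c4, c5, c6, c7, c8}.
That is 8 commits.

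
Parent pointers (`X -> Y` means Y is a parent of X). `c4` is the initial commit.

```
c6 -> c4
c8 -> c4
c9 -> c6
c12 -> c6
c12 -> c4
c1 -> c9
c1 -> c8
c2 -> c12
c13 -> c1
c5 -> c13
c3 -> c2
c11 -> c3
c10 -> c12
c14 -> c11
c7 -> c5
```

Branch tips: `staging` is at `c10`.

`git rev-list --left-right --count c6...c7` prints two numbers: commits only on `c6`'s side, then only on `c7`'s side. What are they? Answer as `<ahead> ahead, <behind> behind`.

0 ahead, 6 behind

Reachable from c6: {c4, c6}.
Reachable from c7: {c1, c13, c4, c5, c6, c7, c8, c9}.
Only in c6's history (ahead): {} — 0.
Only in c7's history (behind): {c1, c13, c5, c7, c8, c9} — 6.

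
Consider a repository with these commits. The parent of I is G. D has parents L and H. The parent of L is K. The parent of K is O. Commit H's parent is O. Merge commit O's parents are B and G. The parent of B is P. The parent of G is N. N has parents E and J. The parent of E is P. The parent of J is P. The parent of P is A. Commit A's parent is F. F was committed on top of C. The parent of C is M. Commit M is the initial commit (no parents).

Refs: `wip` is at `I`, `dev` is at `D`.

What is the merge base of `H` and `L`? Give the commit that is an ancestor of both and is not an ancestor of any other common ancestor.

Ancestors of H: {A, B, C, E, F, G, H, J, M, N, O, P}.
Ancestors of L: {A, B, C, E, F, G, J, K, L, M, N, O, P}.
Common ancestors: {A, B, C, E, F, G, J, M, N, O, P}.
Among these, O is not an ancestor of any other common ancestor — it is the merge base.

O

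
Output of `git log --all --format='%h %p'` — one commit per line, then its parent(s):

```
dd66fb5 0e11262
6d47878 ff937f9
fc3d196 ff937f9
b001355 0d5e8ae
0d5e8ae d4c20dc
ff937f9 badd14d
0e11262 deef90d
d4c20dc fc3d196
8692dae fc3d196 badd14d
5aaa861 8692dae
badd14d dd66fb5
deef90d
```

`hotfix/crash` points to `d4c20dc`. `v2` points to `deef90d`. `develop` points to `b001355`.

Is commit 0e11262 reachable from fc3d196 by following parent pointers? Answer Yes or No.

Ancestors of fc3d196 (commits reachable by following parents): {0e11262, badd14d, dd66fb5, deef90d, fc3d196, ff937f9}.
0e11262 is in that set, so it is an ancestor of fc3d196.

Yes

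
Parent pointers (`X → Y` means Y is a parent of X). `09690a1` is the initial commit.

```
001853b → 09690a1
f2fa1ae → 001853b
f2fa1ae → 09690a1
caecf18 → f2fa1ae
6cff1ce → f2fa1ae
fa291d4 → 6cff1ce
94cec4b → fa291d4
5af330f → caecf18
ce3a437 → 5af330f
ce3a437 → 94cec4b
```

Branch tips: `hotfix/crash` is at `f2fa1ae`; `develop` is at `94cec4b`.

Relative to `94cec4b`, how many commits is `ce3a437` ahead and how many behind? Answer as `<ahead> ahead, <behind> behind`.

3 ahead, 0 behind

Reachable from ce3a437: {001853b, 09690a1, 5af330f, 6cff1ce, 94cec4b, caecf18, ce3a437, f2fa1ae, fa291d4}.
Reachable from 94cec4b: {001853b, 09690a1, 6cff1ce, 94cec4b, f2fa1ae, fa291d4}.
Only in ce3a437's history (ahead): {5af330f, caecf18, ce3a437} — 3.
Only in 94cec4b's history (behind): {} — 0.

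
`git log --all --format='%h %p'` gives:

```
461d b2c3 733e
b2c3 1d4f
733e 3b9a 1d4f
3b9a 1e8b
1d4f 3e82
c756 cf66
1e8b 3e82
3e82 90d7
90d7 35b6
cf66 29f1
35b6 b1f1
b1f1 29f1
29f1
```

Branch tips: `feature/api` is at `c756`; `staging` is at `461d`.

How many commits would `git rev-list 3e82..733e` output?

4

Reachable from 733e: {1d4f, 1e8b, 29f1, 35b6, 3b9a, 3e82, 733e, 90d7, b1f1}.
Reachable from 3e82: {29f1, 35b6, 3e82, 90d7, b1f1}.
In 733e's history but not 3e82's: {1d4f, 1e8b, 3b9a, 733e} — 4 commits.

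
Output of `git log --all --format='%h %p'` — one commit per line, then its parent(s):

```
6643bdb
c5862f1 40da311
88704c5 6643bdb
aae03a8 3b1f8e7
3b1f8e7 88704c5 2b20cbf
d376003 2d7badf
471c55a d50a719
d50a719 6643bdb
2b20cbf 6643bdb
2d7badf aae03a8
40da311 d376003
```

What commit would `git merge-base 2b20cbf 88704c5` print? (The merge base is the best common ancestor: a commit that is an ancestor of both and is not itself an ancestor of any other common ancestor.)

Ancestors of 2b20cbf: {2b20cbf, 6643bdb}.
Ancestors of 88704c5: {6643bdb, 88704c5}.
Common ancestors: {6643bdb}.
The only common ancestor is 6643bdb, so it is the merge base.

6643bdb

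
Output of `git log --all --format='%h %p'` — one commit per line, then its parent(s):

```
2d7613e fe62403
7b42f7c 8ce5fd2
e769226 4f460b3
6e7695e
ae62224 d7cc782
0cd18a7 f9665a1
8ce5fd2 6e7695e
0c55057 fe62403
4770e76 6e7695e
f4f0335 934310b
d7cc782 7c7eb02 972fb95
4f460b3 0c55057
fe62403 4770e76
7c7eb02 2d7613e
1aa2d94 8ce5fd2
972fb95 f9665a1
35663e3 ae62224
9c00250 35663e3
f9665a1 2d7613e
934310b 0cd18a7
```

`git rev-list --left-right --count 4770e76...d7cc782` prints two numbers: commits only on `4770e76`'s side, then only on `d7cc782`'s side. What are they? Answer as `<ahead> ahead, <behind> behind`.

Reachable from 4770e76: {4770e76, 6e7695e}.
Reachable from d7cc782: {2d7613e, 4770e76, 6e7695e, 7c7eb02, 972fb95, d7cc782, f9665a1, fe62403}.
Only in 4770e76's history (ahead): {} — 0.
Only in d7cc782's history (behind): {2d7613e, 7c7eb02, 972fb95, d7cc782, f9665a1, fe62403} — 6.

0 ahead, 6 behind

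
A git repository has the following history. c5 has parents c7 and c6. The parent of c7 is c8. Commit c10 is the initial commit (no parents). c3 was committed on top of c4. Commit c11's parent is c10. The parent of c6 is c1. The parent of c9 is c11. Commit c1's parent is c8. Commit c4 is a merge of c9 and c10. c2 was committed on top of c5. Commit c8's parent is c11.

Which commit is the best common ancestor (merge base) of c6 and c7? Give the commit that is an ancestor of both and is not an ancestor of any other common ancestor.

c8

Ancestors of c6: {c1, c10, c11, c6, c8}.
Ancestors of c7: {c10, c11, c7, c8}.
Common ancestors: {c10, c11, c8}.
Among these, c8 is not an ancestor of any other common ancestor — it is the merge base.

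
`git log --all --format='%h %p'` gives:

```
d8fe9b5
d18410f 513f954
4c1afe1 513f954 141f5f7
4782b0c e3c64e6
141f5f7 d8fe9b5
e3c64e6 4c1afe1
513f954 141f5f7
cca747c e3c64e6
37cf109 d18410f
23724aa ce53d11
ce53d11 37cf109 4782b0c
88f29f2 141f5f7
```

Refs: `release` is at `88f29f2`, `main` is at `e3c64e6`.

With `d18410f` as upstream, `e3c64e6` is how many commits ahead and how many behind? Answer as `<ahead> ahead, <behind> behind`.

Reachable from e3c64e6: {141f5f7, 4c1afe1, 513f954, d8fe9b5, e3c64e6}.
Reachable from d18410f: {141f5f7, 513f954, d18410f, d8fe9b5}.
Only in e3c64e6's history (ahead): {4c1afe1, e3c64e6} — 2.
Only in d18410f's history (behind): {d18410f} — 1.

2 ahead, 1 behind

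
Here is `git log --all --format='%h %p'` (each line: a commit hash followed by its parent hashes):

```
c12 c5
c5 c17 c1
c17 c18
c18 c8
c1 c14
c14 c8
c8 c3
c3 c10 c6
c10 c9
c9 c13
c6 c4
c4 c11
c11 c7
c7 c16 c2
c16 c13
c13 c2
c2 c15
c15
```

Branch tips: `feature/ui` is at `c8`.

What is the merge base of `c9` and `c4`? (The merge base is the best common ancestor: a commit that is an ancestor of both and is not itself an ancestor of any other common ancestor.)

c13

Ancestors of c9: {c13, c15, c2, c9}.
Ancestors of c4: {c11, c13, c15, c16, c2, c4, c7}.
Common ancestors: {c13, c15, c2}.
Among these, c13 is not an ancestor of any other common ancestor — it is the merge base.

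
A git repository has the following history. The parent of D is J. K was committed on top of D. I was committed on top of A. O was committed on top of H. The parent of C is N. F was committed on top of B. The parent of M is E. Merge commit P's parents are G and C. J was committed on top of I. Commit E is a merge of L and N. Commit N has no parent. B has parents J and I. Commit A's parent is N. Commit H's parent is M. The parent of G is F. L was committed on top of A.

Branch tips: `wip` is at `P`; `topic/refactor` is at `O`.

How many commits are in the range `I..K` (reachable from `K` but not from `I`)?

Reachable from K: {A, D, I, J, K, N}.
Reachable from I: {A, I, N}.
In K's history but not I's: {D, J, K} — 3 commits.

3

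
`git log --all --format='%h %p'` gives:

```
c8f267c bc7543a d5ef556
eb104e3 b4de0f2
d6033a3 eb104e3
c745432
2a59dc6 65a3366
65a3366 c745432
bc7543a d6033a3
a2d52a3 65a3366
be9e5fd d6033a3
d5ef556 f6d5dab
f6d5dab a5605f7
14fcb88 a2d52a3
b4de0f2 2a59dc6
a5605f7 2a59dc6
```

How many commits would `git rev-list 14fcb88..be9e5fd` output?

5

Reachable from be9e5fd: {2a59dc6, 65a3366, b4de0f2, be9e5fd, c745432, d6033a3, eb104e3}.
Reachable from 14fcb88: {14fcb88, 65a3366, a2d52a3, c745432}.
In be9e5fd's history but not 14fcb88's: {2a59dc6, b4de0f2, be9e5fd, d6033a3, eb104e3} — 5 commits.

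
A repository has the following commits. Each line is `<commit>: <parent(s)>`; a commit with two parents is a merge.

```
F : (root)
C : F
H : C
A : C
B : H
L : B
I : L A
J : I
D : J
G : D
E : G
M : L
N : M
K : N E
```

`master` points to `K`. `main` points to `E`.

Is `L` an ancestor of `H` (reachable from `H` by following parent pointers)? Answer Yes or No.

No

Ancestors of H: {C, F, H}.
L is not in that set, so it is not an ancestor of H.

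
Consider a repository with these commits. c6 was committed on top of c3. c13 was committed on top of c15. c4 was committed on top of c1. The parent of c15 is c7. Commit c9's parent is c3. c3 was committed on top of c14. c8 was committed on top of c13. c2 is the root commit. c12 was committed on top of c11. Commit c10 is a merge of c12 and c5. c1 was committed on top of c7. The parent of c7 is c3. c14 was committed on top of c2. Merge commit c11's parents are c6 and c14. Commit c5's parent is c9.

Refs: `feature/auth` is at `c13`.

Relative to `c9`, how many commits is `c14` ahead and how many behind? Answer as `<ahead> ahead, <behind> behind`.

0 ahead, 2 behind

Reachable from c14: {c14, c2}.
Reachable from c9: {c14, c2, c3, c9}.
Only in c14's history (ahead): {} — 0.
Only in c9's history (behind): {c3, c9} — 2.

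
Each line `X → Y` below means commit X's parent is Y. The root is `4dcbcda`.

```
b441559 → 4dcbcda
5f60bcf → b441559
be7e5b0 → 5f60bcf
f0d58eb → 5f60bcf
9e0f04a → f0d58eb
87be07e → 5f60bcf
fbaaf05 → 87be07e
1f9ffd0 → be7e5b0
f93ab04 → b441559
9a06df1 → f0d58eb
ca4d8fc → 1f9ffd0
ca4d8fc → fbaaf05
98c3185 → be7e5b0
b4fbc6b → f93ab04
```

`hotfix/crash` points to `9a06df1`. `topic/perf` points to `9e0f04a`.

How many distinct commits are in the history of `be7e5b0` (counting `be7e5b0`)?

Walking parent pointers from be7e5b0: reachable set = {4dcbcda, 5f60bcf, b441559, be7e5b0}.
That is 4 commits.

4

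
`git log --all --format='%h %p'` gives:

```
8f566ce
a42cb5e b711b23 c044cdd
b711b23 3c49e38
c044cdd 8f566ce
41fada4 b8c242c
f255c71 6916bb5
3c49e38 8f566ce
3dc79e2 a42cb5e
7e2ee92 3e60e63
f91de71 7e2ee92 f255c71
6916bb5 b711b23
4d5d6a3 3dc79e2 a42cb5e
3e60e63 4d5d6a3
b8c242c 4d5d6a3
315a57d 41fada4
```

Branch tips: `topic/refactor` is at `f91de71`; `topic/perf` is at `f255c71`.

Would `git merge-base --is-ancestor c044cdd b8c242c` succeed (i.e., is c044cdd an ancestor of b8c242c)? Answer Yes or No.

Ancestors of b8c242c (commits reachable by following parents): {3c49e38, 3dc79e2, 4d5d6a3, 8f566ce, a42cb5e, b711b23, b8c242c, c044cdd}.
c044cdd is in that set, so it is an ancestor of b8c242c.

Yes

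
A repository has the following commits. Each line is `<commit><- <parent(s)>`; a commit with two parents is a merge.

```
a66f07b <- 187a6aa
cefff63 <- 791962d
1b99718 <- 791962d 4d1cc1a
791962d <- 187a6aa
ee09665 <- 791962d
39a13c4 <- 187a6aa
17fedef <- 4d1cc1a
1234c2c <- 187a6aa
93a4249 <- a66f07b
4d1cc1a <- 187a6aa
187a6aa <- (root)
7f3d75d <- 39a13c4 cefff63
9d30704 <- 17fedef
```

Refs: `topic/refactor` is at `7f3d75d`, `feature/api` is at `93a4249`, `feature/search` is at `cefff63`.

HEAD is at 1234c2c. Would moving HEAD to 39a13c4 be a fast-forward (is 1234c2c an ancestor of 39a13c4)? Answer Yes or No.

No

A fast-forward from 1234c2c to 39a13c4 is possible iff 1234c2c is an ancestor of 39a13c4.
Ancestors of 39a13c4: {187a6aa, 39a13c4}.
1234c2c is not among them, so fast-forward is not possible.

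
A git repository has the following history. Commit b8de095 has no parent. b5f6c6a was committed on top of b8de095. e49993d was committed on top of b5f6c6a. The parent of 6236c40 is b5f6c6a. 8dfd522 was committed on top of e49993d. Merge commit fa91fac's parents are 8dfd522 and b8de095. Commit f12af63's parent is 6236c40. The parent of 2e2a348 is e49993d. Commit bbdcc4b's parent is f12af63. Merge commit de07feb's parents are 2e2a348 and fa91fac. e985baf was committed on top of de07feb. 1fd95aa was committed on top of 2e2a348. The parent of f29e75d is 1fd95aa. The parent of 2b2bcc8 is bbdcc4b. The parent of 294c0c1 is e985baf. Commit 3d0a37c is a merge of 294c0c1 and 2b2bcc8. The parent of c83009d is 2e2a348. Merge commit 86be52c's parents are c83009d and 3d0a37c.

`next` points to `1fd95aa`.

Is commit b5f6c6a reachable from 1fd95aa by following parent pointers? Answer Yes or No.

Ancestors of 1fd95aa (commits reachable by following parents): {1fd95aa, 2e2a348, b5f6c6a, b8de095, e49993d}.
b5f6c6a is in that set, so it is an ancestor of 1fd95aa.

Yes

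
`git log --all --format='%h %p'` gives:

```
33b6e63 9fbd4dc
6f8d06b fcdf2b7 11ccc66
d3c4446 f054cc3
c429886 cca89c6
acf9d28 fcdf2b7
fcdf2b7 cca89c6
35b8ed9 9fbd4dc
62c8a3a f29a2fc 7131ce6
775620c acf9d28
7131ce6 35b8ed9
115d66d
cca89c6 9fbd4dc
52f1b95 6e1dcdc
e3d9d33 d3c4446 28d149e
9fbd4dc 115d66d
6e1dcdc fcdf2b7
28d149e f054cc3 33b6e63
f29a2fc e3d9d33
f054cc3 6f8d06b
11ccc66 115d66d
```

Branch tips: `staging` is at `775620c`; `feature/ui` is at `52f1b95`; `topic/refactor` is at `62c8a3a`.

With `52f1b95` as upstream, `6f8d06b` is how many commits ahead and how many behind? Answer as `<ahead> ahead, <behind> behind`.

2 ahead, 2 behind

Reachable from 6f8d06b: {115d66d, 11ccc66, 6f8d06b, 9fbd4dc, cca89c6, fcdf2b7}.
Reachable from 52f1b95: {115d66d, 52f1b95, 6e1dcdc, 9fbd4dc, cca89c6, fcdf2b7}.
Only in 6f8d06b's history (ahead): {11ccc66, 6f8d06b} — 2.
Only in 52f1b95's history (behind): {52f1b95, 6e1dcdc} — 2.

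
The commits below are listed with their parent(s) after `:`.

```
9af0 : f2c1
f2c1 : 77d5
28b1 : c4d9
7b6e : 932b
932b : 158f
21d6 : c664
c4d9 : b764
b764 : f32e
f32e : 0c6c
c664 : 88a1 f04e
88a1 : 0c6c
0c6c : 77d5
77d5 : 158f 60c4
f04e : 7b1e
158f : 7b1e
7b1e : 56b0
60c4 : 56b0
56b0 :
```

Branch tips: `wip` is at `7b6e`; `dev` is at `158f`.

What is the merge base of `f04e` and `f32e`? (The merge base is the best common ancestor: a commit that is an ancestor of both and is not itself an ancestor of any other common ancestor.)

7b1e

Ancestors of f04e: {56b0, 7b1e, f04e}.
Ancestors of f32e: {0c6c, 158f, 56b0, 60c4, 77d5, 7b1e, f32e}.
Common ancestors: {56b0, 7b1e}.
Among these, 7b1e is not an ancestor of any other common ancestor — it is the merge base.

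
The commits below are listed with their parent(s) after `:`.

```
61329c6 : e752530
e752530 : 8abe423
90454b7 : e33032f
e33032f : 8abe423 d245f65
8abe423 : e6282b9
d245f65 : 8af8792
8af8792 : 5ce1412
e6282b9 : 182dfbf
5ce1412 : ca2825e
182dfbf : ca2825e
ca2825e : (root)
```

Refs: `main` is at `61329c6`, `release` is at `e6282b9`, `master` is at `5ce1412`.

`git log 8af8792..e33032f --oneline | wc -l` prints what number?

5

Reachable from e33032f: {182dfbf, 5ce1412, 8abe423, 8af8792, ca2825e, d245f65, e33032f, e6282b9}.
Reachable from 8af8792: {5ce1412, 8af8792, ca2825e}.
In e33032f's history but not 8af8792's: {182dfbf, 8abe423, d245f65, e33032f, e6282b9} — 5 commits.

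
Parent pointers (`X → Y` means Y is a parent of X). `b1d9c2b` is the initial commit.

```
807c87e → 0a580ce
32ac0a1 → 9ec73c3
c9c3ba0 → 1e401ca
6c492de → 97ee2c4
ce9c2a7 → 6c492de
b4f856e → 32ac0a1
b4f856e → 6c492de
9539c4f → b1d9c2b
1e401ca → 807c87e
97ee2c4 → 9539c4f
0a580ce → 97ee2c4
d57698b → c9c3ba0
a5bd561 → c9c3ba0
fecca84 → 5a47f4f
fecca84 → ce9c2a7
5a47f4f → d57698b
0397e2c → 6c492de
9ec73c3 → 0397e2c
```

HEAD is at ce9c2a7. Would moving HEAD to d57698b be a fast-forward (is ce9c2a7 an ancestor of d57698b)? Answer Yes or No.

No

A fast-forward from ce9c2a7 to d57698b is possible iff ce9c2a7 is an ancestor of d57698b.
Ancestors of d57698b: {0a580ce, 1e401ca, 807c87e, 9539c4f, 97ee2c4, b1d9c2b, c9c3ba0, d57698b}.
ce9c2a7 is not among them, so fast-forward is not possible.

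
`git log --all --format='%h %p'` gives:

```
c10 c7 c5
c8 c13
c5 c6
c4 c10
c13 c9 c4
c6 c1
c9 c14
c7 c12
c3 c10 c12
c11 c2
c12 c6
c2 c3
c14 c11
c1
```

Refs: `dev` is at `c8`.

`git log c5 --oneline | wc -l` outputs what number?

3

Walking parent pointers from c5: reachable set = {c1, c5, c6}.
That is 3 commits.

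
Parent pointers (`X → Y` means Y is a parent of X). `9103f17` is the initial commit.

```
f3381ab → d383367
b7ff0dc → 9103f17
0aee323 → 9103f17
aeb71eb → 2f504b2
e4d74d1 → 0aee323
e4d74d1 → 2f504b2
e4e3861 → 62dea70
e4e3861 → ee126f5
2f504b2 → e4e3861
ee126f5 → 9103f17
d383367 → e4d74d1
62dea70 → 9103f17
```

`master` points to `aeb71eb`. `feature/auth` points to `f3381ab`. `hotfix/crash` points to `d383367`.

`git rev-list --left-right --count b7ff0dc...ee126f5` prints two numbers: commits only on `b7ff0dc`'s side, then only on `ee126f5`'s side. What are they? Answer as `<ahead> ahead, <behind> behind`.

1 ahead, 1 behind

Reachable from b7ff0dc: {9103f17, b7ff0dc}.
Reachable from ee126f5: {9103f17, ee126f5}.
Only in b7ff0dc's history (ahead): {b7ff0dc} — 1.
Only in ee126f5's history (behind): {ee126f5} — 1.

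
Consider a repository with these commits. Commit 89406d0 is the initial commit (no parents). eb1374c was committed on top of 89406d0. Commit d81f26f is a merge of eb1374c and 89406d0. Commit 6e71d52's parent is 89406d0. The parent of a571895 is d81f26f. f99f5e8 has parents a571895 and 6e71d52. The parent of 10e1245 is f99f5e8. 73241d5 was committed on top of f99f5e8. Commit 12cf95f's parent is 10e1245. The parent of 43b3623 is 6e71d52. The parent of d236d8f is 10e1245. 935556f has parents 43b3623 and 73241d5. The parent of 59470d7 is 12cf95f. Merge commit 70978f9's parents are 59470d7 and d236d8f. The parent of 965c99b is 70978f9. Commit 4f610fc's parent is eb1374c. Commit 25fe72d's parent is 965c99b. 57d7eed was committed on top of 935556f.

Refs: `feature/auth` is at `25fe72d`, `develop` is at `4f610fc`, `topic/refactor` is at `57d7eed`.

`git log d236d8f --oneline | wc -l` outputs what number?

Walking parent pointers from d236d8f: reachable set = {10e1245, 6e71d52, 89406d0, a571895, d236d8f, d81f26f, eb1374c, f99f5e8}.
That is 8 commits.

8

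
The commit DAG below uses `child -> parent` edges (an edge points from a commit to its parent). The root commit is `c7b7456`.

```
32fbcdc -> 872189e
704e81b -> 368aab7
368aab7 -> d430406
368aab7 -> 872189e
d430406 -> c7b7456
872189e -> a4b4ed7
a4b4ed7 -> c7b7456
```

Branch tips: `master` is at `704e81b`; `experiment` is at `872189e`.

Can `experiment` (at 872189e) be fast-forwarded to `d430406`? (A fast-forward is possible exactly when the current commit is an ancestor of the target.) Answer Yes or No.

A fast-forward from 872189e to d430406 is possible iff 872189e is an ancestor of d430406.
Ancestors of d430406: {c7b7456, d430406}.
872189e is not among them, so fast-forward is not possible.

No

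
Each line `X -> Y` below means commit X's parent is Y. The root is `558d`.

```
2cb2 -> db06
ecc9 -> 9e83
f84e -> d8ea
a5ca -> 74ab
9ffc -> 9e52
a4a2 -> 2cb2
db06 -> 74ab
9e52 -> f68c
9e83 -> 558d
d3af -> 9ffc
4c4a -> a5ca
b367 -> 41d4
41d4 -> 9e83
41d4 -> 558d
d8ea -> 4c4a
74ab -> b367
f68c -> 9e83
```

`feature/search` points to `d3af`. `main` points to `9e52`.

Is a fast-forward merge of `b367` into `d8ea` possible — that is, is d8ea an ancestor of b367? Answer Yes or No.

No

A fast-forward from d8ea to b367 is possible iff d8ea is an ancestor of b367.
Ancestors of b367: {41d4, 558d, 9e83, b367}.
d8ea is not among them, so fast-forward is not possible.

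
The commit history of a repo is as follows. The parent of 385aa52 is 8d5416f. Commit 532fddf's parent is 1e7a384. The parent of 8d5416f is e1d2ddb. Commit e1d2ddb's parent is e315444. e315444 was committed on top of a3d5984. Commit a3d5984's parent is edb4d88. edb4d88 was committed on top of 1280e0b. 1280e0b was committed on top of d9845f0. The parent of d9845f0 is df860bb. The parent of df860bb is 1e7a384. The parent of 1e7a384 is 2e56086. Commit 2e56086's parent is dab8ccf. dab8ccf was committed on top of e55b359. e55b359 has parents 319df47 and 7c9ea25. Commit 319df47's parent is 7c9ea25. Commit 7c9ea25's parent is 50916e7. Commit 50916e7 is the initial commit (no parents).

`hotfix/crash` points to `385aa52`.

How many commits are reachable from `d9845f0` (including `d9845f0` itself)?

Walking parent pointers from d9845f0: reachable set = {1e7a384, 2e56086, 319df47, 50916e7, 7c9ea25, d9845f0, dab8ccf, df860bb, e55b359}.
That is 9 commits.

9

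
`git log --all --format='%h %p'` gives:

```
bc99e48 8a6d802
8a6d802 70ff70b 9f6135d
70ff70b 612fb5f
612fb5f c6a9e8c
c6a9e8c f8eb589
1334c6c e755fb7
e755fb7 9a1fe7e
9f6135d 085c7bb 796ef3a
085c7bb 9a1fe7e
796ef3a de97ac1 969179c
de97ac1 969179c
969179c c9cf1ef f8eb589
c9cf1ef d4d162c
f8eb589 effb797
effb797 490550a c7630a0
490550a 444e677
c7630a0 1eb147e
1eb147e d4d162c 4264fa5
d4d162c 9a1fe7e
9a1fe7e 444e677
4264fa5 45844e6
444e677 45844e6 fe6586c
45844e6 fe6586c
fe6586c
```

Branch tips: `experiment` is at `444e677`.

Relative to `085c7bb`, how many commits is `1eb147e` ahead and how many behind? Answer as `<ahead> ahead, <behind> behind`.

Reachable from 1eb147e: {1eb147e, 4264fa5, 444e677, 45844e6, 9a1fe7e, d4d162c, fe6586c}.
Reachable from 085c7bb: {085c7bb, 444e677, 45844e6, 9a1fe7e, fe6586c}.
Only in 1eb147e's history (ahead): {1eb147e, 4264fa5, d4d162c} — 3.
Only in 085c7bb's history (behind): {085c7bb} — 1.

3 ahead, 1 behind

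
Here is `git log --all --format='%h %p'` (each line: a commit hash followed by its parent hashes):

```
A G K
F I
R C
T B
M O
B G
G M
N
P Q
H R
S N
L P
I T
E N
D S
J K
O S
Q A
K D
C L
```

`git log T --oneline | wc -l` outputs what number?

7

Walking parent pointers from T: reachable set = {B, G, M, N, O, S, T}.
That is 7 commits.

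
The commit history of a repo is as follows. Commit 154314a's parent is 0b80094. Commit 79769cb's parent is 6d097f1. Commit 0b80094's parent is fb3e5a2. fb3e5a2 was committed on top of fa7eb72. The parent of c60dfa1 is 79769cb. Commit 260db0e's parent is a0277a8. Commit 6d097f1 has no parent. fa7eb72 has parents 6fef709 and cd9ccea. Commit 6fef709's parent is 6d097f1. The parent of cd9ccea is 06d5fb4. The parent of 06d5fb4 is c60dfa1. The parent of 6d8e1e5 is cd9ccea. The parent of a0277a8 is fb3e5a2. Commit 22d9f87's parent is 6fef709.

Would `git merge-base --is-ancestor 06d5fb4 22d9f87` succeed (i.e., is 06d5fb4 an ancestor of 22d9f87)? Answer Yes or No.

No

Ancestors of 22d9f87: {22d9f87, 6d097f1, 6fef709}.
06d5fb4 is not in that set, so it is not an ancestor of 22d9f87.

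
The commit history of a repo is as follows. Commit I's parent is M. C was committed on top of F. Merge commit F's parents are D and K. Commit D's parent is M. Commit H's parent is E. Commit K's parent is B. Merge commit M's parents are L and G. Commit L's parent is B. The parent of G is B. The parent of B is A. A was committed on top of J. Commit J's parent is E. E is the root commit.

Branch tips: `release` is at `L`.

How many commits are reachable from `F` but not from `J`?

8

Reachable from F: {A, B, D, E, F, G, J, K, L, M}.
Reachable from J: {E, J}.
In F's history but not J's: {A, B, D, F, G, K, L, M} — 8 commits.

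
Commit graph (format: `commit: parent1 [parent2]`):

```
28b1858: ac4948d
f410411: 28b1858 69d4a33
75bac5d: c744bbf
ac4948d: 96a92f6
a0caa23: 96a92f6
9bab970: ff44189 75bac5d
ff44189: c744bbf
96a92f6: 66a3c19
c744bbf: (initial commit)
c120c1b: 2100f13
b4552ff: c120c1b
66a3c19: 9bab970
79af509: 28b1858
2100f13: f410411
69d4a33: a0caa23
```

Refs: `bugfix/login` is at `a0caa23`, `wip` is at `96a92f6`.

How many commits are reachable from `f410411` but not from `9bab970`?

7

Reachable from f410411: {28b1858, 66a3c19, 69d4a33, 75bac5d, 96a92f6, 9bab970, a0caa23, ac4948d, c744bbf, f410411, ff44189}.
Reachable from 9bab970: {75bac5d, 9bab970, c744bbf, ff44189}.
In f410411's history but not 9bab970's: {28b1858, 66a3c19, 69d4a33, 96a92f6, a0caa23, ac4948d, f410411} — 7 commits.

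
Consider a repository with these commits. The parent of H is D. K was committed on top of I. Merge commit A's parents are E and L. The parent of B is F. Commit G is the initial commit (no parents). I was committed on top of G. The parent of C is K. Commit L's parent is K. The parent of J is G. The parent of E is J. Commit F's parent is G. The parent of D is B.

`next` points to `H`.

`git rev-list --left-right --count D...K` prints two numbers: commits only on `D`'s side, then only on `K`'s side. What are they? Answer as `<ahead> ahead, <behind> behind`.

Reachable from D: {B, D, F, G}.
Reachable from K: {G, I, K}.
Only in D's history (ahead): {B, D, F} — 3.
Only in K's history (behind): {I, K} — 2.

3 ahead, 2 behind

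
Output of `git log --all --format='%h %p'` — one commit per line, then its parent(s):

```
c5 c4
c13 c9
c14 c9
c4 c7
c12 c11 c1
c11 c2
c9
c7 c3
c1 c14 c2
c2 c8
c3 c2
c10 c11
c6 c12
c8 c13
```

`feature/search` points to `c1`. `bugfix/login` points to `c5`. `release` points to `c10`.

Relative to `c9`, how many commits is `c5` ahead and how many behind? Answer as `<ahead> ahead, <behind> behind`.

7 ahead, 0 behind

Reachable from c5: {c13, c2, c3, c4, c5, c7, c8, c9}.
Reachable from c9: {c9}.
Only in c5's history (ahead): {c13, c2, c3, c4, c5, c7, c8} — 7.
Only in c9's history (behind): {} — 0.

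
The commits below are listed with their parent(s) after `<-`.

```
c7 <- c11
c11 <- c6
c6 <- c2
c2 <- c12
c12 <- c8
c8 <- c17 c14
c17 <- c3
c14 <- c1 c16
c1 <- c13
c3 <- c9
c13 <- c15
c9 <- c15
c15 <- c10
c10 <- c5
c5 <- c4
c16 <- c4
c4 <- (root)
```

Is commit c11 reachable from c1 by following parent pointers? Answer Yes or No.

No

Ancestors of c1: {c1, c10, c13, c15, c4, c5}.
c11 is not in that set, so it is not an ancestor of c1.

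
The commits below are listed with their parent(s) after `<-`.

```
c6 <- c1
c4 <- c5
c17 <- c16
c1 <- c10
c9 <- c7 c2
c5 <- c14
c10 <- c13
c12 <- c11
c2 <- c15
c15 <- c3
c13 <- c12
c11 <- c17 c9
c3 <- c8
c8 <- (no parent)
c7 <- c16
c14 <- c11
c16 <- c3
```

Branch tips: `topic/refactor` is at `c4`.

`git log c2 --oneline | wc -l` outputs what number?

Walking parent pointers from c2: reachable set = {c15, c2, c3, c8}.
That is 4 commits.

4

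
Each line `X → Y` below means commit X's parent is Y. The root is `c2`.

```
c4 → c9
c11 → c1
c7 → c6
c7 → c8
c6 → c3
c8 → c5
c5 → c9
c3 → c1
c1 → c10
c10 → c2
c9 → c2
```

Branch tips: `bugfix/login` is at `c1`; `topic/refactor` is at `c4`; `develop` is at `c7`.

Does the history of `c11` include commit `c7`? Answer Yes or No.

Ancestors of c11: {c1, c10, c11, c2}.
c7 is not in that set, so it is not an ancestor of c11.

No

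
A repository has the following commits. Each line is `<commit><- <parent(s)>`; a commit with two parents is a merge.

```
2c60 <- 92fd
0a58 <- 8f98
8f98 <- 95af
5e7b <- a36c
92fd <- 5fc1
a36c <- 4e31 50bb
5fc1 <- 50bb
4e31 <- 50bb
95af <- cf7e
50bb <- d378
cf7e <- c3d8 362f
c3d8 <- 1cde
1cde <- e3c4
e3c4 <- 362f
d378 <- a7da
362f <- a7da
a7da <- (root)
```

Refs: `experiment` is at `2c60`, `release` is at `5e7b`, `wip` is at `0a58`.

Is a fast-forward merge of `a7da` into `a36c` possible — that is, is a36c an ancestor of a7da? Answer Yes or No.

A fast-forward from a36c to a7da is possible iff a36c is an ancestor of a7da.
Ancestors of a7da: {a7da}.
a36c is not among them, so fast-forward is not possible.

No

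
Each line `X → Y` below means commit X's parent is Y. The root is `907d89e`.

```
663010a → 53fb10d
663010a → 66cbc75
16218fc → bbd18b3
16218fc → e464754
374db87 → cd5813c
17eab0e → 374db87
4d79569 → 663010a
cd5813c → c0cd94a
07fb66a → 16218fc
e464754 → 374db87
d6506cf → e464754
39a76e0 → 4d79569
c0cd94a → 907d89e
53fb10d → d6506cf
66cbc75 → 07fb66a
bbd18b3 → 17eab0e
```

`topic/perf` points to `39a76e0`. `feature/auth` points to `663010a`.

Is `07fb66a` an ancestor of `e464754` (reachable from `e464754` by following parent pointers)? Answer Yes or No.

No

Ancestors of e464754: {374db87, 907d89e, c0cd94a, cd5813c, e464754}.
07fb66a is not in that set, so it is not an ancestor of e464754.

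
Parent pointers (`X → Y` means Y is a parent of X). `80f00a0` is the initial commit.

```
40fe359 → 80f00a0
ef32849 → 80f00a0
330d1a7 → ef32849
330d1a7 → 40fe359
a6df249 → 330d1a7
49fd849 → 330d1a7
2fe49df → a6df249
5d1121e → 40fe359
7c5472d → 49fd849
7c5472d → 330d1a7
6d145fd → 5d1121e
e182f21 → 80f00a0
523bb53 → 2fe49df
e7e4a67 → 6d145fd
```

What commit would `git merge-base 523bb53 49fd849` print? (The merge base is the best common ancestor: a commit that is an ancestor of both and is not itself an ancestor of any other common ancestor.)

Ancestors of 523bb53: {2fe49df, 330d1a7, 40fe359, 523bb53, 80f00a0, a6df249, ef32849}.
Ancestors of 49fd849: {330d1a7, 40fe359, 49fd849, 80f00a0, ef32849}.
Common ancestors: {330d1a7, 40fe359, 80f00a0, ef32849}.
Among these, 330d1a7 is not an ancestor of any other common ancestor — it is the merge base.

330d1a7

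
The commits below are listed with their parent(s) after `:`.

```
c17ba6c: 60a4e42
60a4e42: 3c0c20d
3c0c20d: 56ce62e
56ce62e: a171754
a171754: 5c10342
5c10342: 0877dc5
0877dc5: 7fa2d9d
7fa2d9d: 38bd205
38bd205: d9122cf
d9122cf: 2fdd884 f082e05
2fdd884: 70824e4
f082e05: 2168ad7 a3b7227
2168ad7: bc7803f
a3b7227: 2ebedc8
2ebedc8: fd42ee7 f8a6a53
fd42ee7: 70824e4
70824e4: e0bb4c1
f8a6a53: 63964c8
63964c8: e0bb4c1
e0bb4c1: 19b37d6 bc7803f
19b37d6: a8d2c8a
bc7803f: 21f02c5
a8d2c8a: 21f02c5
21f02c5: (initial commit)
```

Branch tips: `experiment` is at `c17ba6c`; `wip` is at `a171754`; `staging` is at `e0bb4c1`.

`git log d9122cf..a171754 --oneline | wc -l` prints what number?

5

Reachable from a171754: {0877dc5, 19b37d6, 2168ad7, 21f02c5, 2ebedc8, 2fdd884, 38bd205, 5c10342, 63964c8, 70824e4, 7fa2d9d, a171754, a3b7227, a8d2c8a, bc7803f, d9122cf, e0bb4c1, f082e05, f8a6a53, fd42ee7}.
Reachable from d9122cf: {19b37d6, 2168ad7, 21f02c5, 2ebedc8, 2fdd884, 63964c8, 70824e4, a3b7227, a8d2c8a, bc7803f, d9122cf, e0bb4c1, f082e05, f8a6a53, fd42ee7}.
In a171754's history but not d9122cf's: {0877dc5, 38bd205, 5c10342, 7fa2d9d, a171754} — 5 commits.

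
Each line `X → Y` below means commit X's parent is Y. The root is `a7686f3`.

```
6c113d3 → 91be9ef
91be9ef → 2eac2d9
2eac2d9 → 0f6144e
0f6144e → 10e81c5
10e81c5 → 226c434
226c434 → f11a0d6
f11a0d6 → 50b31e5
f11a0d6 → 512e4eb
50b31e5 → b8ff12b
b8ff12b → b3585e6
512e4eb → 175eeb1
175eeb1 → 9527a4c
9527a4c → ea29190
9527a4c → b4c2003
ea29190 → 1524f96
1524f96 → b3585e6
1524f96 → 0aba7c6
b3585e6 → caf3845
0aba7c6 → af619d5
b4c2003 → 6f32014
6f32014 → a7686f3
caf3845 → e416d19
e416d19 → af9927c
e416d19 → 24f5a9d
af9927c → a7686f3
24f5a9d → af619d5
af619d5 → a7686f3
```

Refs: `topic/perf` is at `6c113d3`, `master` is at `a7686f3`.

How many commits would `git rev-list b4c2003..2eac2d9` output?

19

Reachable from 2eac2d9: {0aba7c6, 0f6144e, 10e81c5, 1524f96, 175eeb1, 226c434, 24f5a9d, 2eac2d9, 50b31e5, 512e4eb, 6f32014, 9527a4c, a7686f3, af619d5, af9927c, b3585e6, b4c2003, b8ff12b, caf3845, e416d19, ea29190, f11a0d6}.
Reachable from b4c2003: {6f32014, a7686f3, b4c2003}.
In 2eac2d9's history but not b4c2003's: {0aba7c6, 0f6144e, 10e81c5, 1524f96, 175eeb1, 226c434, 24f5a9d, 2eac2d9, 50b31e5, 512e4eb, 9527a4c, af619d5, af9927c, b3585e6, b8ff12b, caf3845, e416d19, ea29190, f11a0d6} — 19 commits.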